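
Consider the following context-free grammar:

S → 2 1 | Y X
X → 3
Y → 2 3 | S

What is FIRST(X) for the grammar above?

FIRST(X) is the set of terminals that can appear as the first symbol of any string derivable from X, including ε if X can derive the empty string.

We compute FIRST(X) using the standard algorithm.
FIRST(S) = {2}
FIRST(X) = {3}
FIRST(Y) = {2}
Therefore, FIRST(X) = {3}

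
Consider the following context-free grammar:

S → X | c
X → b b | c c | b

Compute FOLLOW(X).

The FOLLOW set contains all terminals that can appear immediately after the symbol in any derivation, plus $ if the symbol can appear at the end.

We compute FOLLOW(X) using the standard algorithm.
FOLLOW(S) starts with {$}.
FIRST(S) = {b, c}
FIRST(X) = {b, c}
FOLLOW(S) = {$}
FOLLOW(X) = {$}
Therefore, FOLLOW(X) = {$}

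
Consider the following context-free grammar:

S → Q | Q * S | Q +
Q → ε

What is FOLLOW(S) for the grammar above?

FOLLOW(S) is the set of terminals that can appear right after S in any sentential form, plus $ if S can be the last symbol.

We compute FOLLOW(S) using the standard algorithm.
FOLLOW(S) starts with {$}.
FIRST(Q) = {ε}
FIRST(S) = {*, +, ε}
FOLLOW(Q) = {$, *, +}
FOLLOW(S) = {$}
Therefore, FOLLOW(S) = {$}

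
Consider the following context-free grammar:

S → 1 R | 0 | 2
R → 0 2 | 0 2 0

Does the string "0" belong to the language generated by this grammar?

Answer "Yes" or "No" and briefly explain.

Yes - a valid derivation exists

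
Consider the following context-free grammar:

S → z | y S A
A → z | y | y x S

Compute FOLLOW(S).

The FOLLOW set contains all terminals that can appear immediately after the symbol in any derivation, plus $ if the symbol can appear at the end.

We compute FOLLOW(S) using the standard algorithm.
FOLLOW(S) starts with {$}.
FIRST(A) = {y, z}
FIRST(S) = {y, z}
FOLLOW(A) = {$, y, z}
FOLLOW(S) = {$, y, z}
Therefore, FOLLOW(S) = {$, y, z}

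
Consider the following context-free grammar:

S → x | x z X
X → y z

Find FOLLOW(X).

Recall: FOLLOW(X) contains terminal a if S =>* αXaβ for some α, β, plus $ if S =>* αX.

We compute FOLLOW(X) using the standard algorithm.
FOLLOW(S) starts with {$}.
FIRST(S) = {x}
FIRST(X) = {y}
FOLLOW(S) = {$}
FOLLOW(X) = {$}
Therefore, FOLLOW(X) = {$}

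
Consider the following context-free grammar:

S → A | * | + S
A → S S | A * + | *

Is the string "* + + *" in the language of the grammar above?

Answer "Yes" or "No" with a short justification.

Yes - a valid derivation exists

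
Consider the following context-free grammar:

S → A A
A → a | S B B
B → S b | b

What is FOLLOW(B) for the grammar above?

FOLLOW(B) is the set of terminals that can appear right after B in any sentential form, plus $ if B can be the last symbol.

We compute FOLLOW(B) using the standard algorithm.
FOLLOW(S) starts with {$}.
FIRST(A) = {a}
FIRST(B) = {a, b}
FIRST(S) = {a}
FOLLOW(A) = {$, a, b}
FOLLOW(B) = {$, a, b}
FOLLOW(S) = {$, a, b}
Therefore, FOLLOW(B) = {$, a, b}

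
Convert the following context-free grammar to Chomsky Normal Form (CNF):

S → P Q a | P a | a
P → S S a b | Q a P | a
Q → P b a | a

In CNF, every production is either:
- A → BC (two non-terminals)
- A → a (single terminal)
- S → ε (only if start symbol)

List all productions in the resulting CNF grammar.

TA → a; S → a; TB → b; P → a; Q → a; S → P X0; X0 → Q TA; S → P TA; P → S X1; X1 → S X2; X2 → TA TB; P → Q X3; X3 → TA P; Q → P X4; X4 → TB TA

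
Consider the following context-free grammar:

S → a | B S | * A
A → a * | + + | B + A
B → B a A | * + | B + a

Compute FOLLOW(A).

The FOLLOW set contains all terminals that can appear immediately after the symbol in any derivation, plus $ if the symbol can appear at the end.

We compute FOLLOW(A) using the standard algorithm.
FOLLOW(S) starts with {$}.
FIRST(A) = {*, +, a}
FIRST(B) = {*}
FIRST(S) = {*, a}
FOLLOW(A) = {$, *, +, a}
FOLLOW(B) = {*, +, a}
FOLLOW(S) = {$}
Therefore, FOLLOW(A) = {$, *, +, a}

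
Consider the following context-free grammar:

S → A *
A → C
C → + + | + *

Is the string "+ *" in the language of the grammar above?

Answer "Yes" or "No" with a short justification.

No - no valid derivation exists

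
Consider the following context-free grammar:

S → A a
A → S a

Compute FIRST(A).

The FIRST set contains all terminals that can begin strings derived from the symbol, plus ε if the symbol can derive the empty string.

We compute FIRST(A) using the standard algorithm.
FIRST(A) = {}
FIRST(S) = {}
Therefore, FIRST(A) = {}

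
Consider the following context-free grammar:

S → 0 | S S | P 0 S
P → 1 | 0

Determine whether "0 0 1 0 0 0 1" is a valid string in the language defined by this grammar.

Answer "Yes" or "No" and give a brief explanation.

No - no valid derivation exists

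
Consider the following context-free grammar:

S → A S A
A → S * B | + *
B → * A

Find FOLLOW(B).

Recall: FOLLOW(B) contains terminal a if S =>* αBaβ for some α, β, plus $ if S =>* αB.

We compute FOLLOW(B) using the standard algorithm.
FOLLOW(S) starts with {$}.
FIRST(A) = {+}
FIRST(B) = {*}
FIRST(S) = {+}
FOLLOW(A) = {$, *, +}
FOLLOW(B) = {$, *, +}
FOLLOW(S) = {$, *, +}
Therefore, FOLLOW(B) = {$, *, +}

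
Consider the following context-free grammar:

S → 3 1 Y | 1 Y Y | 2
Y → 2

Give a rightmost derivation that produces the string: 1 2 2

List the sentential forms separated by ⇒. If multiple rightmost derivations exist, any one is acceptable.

S ⇒ 1 Y Y ⇒ 1 Y 2 ⇒ 1 2 2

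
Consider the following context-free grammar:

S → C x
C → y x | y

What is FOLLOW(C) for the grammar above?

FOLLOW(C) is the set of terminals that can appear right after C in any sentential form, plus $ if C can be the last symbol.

We compute FOLLOW(C) using the standard algorithm.
FOLLOW(S) starts with {$}.
FIRST(C) = {y}
FIRST(S) = {y}
FOLLOW(C) = {x}
FOLLOW(S) = {$}
Therefore, FOLLOW(C) = {x}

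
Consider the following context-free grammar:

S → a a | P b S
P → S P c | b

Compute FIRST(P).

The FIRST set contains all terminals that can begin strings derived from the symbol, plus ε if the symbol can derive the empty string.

We compute FIRST(P) using the standard algorithm.
FIRST(P) = {a, b}
FIRST(S) = {a, b}
Therefore, FIRST(P) = {a, b}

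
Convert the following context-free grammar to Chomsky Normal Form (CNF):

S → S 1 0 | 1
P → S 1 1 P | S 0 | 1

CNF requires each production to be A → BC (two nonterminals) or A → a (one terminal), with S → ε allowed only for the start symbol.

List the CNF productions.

T1 → 1; T0 → 0; S → 1; P → 1; S → S X0; X0 → T1 T0; P → S X1; X1 → T1 X2; X2 → T1 P; P → S T0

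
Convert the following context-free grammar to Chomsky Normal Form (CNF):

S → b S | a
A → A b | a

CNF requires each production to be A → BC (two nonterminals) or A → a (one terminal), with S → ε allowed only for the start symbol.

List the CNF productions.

TB → b; S → a; A → a; S → TB S; A → A TB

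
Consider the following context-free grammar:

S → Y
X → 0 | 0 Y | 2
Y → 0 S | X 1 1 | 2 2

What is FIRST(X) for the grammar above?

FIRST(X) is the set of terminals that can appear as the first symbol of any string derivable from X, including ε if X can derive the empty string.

We compute FIRST(X) using the standard algorithm.
FIRST(S) = {0, 2}
FIRST(X) = {0, 2}
FIRST(Y) = {0, 2}
Therefore, FIRST(X) = {0, 2}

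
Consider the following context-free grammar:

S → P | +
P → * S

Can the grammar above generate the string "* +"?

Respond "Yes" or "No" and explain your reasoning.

Yes - a valid derivation exists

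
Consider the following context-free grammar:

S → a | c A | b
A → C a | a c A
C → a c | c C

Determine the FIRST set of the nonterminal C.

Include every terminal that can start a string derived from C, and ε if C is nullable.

We compute FIRST(C) using the standard algorithm.
FIRST(A) = {a, c}
FIRST(C) = {a, c}
FIRST(S) = {a, b, c}
Therefore, FIRST(C) = {a, c}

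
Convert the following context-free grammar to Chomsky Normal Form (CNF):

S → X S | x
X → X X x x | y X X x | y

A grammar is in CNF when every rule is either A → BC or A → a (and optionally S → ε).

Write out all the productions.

S → x; TX → x; TY → y; X → y; S → X S; X → X X0; X0 → X X1; X1 → TX TX; X → TY X2; X2 → X X3; X3 → X TX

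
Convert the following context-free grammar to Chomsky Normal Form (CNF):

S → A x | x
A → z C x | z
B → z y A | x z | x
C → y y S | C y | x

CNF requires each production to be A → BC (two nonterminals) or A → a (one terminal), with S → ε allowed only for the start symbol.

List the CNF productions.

TX → x; S → x; TZ → z; A → z; TY → y; B → x; C → x; S → A TX; A → TZ X0; X0 → C TX; B → TZ X1; X1 → TY A; B → TX TZ; C → TY X2; X2 → TY S; C → C TY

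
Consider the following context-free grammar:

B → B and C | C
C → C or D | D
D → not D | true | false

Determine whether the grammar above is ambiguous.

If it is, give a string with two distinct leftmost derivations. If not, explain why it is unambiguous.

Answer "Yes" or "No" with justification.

No - the grammar is unambiguous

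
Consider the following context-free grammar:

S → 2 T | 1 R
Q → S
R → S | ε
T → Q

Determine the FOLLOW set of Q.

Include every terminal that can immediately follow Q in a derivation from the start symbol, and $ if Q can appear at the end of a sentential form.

We compute FOLLOW(Q) using the standard algorithm.
FOLLOW(S) starts with {$}.
FIRST(Q) = {1, 2}
FIRST(R) = {1, 2, ε}
FIRST(S) = {1, 2}
FIRST(T) = {1, 2}
FOLLOW(Q) = {$}
FOLLOW(R) = {$}
FOLLOW(S) = {$}
FOLLOW(T) = {$}
Therefore, FOLLOW(Q) = {$}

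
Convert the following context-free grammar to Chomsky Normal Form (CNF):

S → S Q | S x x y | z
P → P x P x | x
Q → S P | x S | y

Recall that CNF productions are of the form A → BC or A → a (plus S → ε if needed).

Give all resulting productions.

TX → x; TY → y; S → z; P → x; Q → y; S → S Q; S → S X0; X0 → TX X1; X1 → TX TY; P → P X2; X2 → TX X3; X3 → P TX; Q → S P; Q → TX S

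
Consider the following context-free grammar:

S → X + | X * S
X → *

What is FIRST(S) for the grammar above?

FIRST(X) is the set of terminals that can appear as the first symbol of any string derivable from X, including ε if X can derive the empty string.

We compute FIRST(S) using the standard algorithm.
FIRST(S) = {*}
FIRST(X) = {*}
Therefore, FIRST(S) = {*}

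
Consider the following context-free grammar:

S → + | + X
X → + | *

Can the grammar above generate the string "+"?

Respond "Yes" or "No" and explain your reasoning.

Yes - a valid derivation exists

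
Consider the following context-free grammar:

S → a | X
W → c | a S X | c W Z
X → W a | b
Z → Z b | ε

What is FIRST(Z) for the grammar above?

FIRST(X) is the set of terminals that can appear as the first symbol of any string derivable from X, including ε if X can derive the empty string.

We compute FIRST(Z) using the standard algorithm.
FIRST(S) = {a, b, c}
FIRST(W) = {a, c}
FIRST(X) = {a, b, c}
FIRST(Z) = {b, ε}
Therefore, FIRST(Z) = {b, ε}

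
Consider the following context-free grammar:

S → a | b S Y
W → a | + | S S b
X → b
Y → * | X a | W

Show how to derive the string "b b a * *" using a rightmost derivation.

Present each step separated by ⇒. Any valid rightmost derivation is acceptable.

S ⇒ b S Y ⇒ b S * ⇒ b b S Y * ⇒ b b S * * ⇒ b b a * *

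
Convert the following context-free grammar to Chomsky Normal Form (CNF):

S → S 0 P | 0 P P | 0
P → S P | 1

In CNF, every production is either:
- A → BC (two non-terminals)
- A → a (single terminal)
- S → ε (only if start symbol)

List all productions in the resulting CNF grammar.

T0 → 0; S → 0; P → 1; S → S X0; X0 → T0 P; S → T0 X1; X1 → P P; P → S P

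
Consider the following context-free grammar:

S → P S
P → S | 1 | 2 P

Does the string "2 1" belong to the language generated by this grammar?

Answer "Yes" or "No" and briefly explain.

No - no valid derivation exists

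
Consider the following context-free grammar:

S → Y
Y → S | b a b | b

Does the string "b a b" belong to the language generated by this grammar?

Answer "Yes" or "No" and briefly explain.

Yes - a valid derivation exists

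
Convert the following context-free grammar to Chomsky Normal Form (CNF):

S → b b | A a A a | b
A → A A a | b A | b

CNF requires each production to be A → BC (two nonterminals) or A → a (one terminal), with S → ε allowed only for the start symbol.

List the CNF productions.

TB → b; TA → a; S → b; A → b; S → TB TB; S → A X0; X0 → TA X1; X1 → A TA; A → A X2; X2 → A TA; A → TB A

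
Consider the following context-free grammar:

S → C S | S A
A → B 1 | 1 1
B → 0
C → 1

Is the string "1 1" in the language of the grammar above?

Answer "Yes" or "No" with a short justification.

No - no valid derivation exists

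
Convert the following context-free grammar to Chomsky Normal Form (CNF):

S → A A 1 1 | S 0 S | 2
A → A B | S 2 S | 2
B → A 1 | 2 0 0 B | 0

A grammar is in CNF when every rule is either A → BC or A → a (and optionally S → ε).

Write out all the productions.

T1 → 1; T0 → 0; S → 2; T2 → 2; A → 2; B → 0; S → A X0; X0 → A X1; X1 → T1 T1; S → S X2; X2 → T0 S; A → A B; A → S X3; X3 → T2 S; B → A T1; B → T2 X4; X4 → T0 X5; X5 → T0 B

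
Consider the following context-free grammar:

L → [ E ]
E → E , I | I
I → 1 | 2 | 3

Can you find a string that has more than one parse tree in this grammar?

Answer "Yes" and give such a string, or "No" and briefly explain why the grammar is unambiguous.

No - the grammar is unambiguous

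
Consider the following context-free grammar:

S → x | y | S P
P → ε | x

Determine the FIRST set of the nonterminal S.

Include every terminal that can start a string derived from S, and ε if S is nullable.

We compute FIRST(S) using the standard algorithm.
FIRST(P) = {x, ε}
FIRST(S) = {x, y}
Therefore, FIRST(S) = {x, y}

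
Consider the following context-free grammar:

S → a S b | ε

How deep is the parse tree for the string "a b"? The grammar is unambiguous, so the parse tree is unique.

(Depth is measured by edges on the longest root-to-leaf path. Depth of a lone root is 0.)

2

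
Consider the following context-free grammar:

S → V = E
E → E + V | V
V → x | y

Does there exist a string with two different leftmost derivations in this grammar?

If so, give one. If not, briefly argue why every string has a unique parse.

No - every string in the language has a unique leftmost derivation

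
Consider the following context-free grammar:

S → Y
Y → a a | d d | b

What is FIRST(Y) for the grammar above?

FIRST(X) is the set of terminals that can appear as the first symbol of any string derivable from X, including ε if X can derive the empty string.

We compute FIRST(Y) using the standard algorithm.
FIRST(S) = {a, b, d}
FIRST(Y) = {a, b, d}
Therefore, FIRST(Y) = {a, b, d}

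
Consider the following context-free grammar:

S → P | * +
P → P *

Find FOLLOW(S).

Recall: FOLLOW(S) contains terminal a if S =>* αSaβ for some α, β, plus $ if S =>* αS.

We compute FOLLOW(S) using the standard algorithm.
FOLLOW(S) starts with {$}.
FIRST(P) = {}
FIRST(S) = {*}
FOLLOW(P) = {$, *}
FOLLOW(S) = {$}
Therefore, FOLLOW(S) = {$}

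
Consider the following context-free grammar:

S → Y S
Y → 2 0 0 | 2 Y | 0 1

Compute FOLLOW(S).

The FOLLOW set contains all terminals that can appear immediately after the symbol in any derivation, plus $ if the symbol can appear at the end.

We compute FOLLOW(S) using the standard algorithm.
FOLLOW(S) starts with {$}.
FIRST(S) = {0, 2}
FIRST(Y) = {0, 2}
FOLLOW(S) = {$}
FOLLOW(Y) = {0, 2}
Therefore, FOLLOW(S) = {$}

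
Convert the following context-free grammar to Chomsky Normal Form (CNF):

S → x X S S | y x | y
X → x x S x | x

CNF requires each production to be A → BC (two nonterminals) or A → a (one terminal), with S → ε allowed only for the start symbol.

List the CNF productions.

TX → x; TY → y; S → y; X → x; S → TX X0; X0 → X X1; X1 → S S; S → TY TX; X → TX X2; X2 → TX X3; X3 → S TX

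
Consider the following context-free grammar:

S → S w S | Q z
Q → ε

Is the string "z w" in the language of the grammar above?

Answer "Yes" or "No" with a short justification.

No - no valid derivation exists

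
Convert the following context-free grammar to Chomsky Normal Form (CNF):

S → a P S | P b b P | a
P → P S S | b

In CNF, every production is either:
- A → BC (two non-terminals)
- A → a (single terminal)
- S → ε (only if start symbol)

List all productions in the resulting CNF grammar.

TA → a; TB → b; S → a; P → b; S → TA X0; X0 → P S; S → P X1; X1 → TB X2; X2 → TB P; P → P X3; X3 → S S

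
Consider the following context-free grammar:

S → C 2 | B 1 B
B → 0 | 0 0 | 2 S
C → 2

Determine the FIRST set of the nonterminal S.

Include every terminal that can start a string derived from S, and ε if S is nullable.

We compute FIRST(S) using the standard algorithm.
FIRST(B) = {0, 2}
FIRST(C) = {2}
FIRST(S) = {0, 2}
Therefore, FIRST(S) = {0, 2}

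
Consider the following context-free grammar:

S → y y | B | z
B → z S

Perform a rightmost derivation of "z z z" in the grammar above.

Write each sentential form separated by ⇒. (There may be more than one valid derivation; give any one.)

S ⇒ B ⇒ z S ⇒ z B ⇒ z z S ⇒ z z z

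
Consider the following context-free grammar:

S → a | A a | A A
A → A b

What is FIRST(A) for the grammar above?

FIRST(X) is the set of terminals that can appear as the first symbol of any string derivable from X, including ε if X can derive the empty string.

We compute FIRST(A) using the standard algorithm.
FIRST(A) = {}
FIRST(S) = {a}
Therefore, FIRST(A) = {}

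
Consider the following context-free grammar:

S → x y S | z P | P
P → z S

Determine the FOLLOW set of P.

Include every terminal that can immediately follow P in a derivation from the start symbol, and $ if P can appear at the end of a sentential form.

We compute FOLLOW(P) using the standard algorithm.
FOLLOW(S) starts with {$}.
FIRST(P) = {z}
FIRST(S) = {x, z}
FOLLOW(P) = {$}
FOLLOW(S) = {$}
Therefore, FOLLOW(P) = {$}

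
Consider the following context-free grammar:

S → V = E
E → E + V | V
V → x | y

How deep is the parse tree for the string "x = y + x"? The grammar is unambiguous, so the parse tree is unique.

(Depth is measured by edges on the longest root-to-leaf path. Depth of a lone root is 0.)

4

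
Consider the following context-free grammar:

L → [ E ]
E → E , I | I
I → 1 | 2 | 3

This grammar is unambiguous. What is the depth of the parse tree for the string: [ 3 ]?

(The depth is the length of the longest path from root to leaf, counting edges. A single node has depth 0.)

3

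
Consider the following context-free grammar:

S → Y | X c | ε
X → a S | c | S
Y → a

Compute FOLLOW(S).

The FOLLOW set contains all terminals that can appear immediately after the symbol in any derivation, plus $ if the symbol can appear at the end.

We compute FOLLOW(S) using the standard algorithm.
FOLLOW(S) starts with {$}.
FIRST(S) = {a, c, ε}
FIRST(X) = {a, c, ε}
FIRST(Y) = {a}
FOLLOW(S) = {$, c}
FOLLOW(X) = {c}
FOLLOW(Y) = {$, c}
Therefore, FOLLOW(S) = {$, c}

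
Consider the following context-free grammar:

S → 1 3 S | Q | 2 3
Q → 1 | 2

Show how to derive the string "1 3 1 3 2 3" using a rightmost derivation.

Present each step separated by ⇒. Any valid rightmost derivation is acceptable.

S ⇒ 1 3 S ⇒ 1 3 1 3 S ⇒ 1 3 1 3 2 3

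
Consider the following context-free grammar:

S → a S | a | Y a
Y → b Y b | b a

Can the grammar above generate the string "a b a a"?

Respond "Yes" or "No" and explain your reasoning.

Yes - a valid derivation exists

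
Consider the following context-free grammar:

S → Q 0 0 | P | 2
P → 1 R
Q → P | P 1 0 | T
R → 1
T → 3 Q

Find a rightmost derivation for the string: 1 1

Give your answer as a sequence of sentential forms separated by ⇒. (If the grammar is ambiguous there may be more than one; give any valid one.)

S ⇒ P ⇒ 1 R ⇒ 1 1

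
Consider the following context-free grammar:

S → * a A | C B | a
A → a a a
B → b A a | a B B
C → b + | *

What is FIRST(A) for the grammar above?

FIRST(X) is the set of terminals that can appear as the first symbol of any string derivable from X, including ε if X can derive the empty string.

We compute FIRST(A) using the standard algorithm.
FIRST(A) = {a}
FIRST(B) = {a, b}
FIRST(C) = {*, b}
FIRST(S) = {*, a, b}
Therefore, FIRST(A) = {a}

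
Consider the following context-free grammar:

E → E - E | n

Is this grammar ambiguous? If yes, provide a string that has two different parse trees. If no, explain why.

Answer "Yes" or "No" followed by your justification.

Yes - the string 'n - n - n - n - n' has two distinct leftmost derivations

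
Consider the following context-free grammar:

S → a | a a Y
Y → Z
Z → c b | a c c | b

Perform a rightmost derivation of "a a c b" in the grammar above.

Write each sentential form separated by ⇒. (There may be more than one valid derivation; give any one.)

S ⇒ a a Y ⇒ a a Z ⇒ a a c b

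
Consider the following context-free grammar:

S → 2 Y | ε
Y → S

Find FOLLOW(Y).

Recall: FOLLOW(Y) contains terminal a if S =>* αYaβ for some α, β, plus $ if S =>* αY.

We compute FOLLOW(Y) using the standard algorithm.
FOLLOW(S) starts with {$}.
FIRST(S) = {2, ε}
FIRST(Y) = {2, ε}
FOLLOW(S) = {$}
FOLLOW(Y) = {$}
Therefore, FOLLOW(Y) = {$}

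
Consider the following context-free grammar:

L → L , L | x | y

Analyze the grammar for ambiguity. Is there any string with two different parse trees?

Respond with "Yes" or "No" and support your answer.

Yes - the string 'x , x , x , y' has two distinct parse trees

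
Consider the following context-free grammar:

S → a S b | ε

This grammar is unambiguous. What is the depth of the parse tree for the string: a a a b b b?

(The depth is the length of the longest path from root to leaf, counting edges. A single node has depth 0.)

4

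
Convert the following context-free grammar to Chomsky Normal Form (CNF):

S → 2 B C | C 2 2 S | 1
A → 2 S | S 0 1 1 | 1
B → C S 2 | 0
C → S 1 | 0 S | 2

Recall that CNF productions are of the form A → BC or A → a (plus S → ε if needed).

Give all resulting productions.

T2 → 2; S → 1; T0 → 0; T1 → 1; A → 1; B → 0; C → 2; S → T2 X0; X0 → B C; S → C X1; X1 → T2 X2; X2 → T2 S; A → T2 S; A → S X3; X3 → T0 X4; X4 → T1 T1; B → C X5; X5 → S T2; C → S T1; C → T0 S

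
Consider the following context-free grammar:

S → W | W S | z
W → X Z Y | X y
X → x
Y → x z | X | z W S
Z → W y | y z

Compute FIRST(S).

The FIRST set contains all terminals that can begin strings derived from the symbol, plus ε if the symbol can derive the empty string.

We compute FIRST(S) using the standard algorithm.
FIRST(S) = {x, z}
FIRST(W) = {x}
FIRST(X) = {x}
FIRST(Y) = {x, z}
FIRST(Z) = {x, y}
Therefore, FIRST(S) = {x, z}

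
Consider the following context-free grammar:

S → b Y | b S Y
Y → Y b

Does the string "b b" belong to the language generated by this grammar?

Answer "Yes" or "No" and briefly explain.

No - no valid derivation exists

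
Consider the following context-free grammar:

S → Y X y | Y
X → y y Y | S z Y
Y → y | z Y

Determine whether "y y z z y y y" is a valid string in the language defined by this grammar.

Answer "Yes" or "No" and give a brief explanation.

No - no valid derivation exists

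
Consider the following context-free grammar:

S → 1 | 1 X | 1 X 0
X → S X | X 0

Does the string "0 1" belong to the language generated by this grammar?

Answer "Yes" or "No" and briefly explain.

No - no valid derivation exists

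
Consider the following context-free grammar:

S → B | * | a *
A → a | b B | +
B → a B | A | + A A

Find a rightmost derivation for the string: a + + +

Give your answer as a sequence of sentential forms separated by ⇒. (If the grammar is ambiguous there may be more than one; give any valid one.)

S ⇒ B ⇒ a B ⇒ a + A A ⇒ a + A + ⇒ a + + +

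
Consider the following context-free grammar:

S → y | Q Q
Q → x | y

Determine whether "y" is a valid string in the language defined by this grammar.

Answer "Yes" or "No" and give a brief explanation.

Yes - a valid derivation exists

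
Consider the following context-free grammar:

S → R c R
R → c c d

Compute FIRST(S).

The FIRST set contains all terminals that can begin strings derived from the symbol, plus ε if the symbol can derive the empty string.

We compute FIRST(S) using the standard algorithm.
FIRST(R) = {c}
FIRST(S) = {c}
Therefore, FIRST(S) = {c}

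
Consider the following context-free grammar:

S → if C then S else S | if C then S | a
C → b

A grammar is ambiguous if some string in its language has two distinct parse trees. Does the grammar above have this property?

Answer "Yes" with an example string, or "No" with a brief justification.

Yes - the string 'if b then a else if b then if b then a else a' has two distinct parse trees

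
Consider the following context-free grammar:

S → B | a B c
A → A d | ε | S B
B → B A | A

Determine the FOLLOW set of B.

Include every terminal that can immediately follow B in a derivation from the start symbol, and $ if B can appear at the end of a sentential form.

We compute FOLLOW(B) using the standard algorithm.
FOLLOW(S) starts with {$}.
FIRST(A) = {a, d, ε}
FIRST(B) = {a, d, ε}
FIRST(S) = {a, d, ε}
FOLLOW(A) = {$, a, c, d}
FOLLOW(B) = {$, a, c, d}
FOLLOW(S) = {$, a, c, d}
Therefore, FOLLOW(B) = {$, a, c, d}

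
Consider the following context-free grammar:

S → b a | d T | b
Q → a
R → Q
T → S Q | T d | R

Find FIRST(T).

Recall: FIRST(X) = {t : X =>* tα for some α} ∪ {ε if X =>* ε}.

We compute FIRST(T) using the standard algorithm.
FIRST(Q) = {a}
FIRST(R) = {a}
FIRST(S) = {b, d}
FIRST(T) = {a, b, d}
Therefore, FIRST(T) = {a, b, d}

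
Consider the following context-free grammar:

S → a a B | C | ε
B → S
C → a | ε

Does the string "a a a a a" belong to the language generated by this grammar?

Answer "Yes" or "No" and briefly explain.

Yes - a valid derivation exists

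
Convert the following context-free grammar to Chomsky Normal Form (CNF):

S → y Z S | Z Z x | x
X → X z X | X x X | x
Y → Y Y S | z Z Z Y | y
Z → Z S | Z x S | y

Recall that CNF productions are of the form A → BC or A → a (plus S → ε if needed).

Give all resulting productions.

TY → y; TX → x; S → x; TZ → z; X → x; Y → y; Z → y; S → TY X0; X0 → Z S; S → Z X1; X1 → Z TX; X → X X2; X2 → TZ X; X → X X3; X3 → TX X; Y → Y X4; X4 → Y S; Y → TZ X5; X5 → Z X6; X6 → Z Y; Z → Z S; Z → Z X7; X7 → TX S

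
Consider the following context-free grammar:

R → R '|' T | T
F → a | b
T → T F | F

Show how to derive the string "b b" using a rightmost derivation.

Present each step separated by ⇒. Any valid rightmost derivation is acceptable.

R ⇒ T ⇒ T F ⇒ T b ⇒ F b ⇒ b b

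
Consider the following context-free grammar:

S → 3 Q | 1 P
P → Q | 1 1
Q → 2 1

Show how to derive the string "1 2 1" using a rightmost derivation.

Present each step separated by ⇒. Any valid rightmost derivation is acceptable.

S ⇒ 1 P ⇒ 1 Q ⇒ 1 2 1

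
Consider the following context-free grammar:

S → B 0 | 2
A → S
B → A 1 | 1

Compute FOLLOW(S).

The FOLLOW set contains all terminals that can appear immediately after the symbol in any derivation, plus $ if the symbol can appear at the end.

We compute FOLLOW(S) using the standard algorithm.
FOLLOW(S) starts with {$}.
FIRST(A) = {1, 2}
FIRST(B) = {1, 2}
FIRST(S) = {1, 2}
FOLLOW(A) = {1}
FOLLOW(B) = {0}
FOLLOW(S) = {$, 1}
Therefore, FOLLOW(S) = {$, 1}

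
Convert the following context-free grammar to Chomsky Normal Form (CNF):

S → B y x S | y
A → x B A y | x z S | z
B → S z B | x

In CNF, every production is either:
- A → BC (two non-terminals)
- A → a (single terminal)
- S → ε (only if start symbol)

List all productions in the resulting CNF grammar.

TY → y; TX → x; S → y; TZ → z; A → z; B → x; S → B X0; X0 → TY X1; X1 → TX S; A → TX X2; X2 → B X3; X3 → A TY; A → TX X4; X4 → TZ S; B → S X5; X5 → TZ B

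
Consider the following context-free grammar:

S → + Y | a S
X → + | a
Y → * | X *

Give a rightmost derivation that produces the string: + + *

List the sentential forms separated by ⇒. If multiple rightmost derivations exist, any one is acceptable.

S ⇒ + Y ⇒ + X * ⇒ + + *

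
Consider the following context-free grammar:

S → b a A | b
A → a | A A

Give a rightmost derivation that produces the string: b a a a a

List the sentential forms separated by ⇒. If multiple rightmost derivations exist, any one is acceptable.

S ⇒ b a A ⇒ b a A A ⇒ b a A a ⇒ b a A A a ⇒ b a A a a ⇒ b a a a a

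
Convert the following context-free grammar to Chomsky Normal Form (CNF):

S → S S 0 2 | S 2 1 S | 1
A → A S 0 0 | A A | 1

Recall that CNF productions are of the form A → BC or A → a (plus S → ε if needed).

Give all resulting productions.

T0 → 0; T2 → 2; T1 → 1; S → 1; A → 1; S → S X0; X0 → S X1; X1 → T0 T2; S → S X2; X2 → T2 X3; X3 → T1 S; A → A X4; X4 → S X5; X5 → T0 T0; A → A A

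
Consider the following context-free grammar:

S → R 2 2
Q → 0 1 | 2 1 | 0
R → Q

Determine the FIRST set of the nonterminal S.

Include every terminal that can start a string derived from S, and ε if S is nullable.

We compute FIRST(S) using the standard algorithm.
FIRST(Q) = {0, 2}
FIRST(R) = {0, 2}
FIRST(S) = {0, 2}
Therefore, FIRST(S) = {0, 2}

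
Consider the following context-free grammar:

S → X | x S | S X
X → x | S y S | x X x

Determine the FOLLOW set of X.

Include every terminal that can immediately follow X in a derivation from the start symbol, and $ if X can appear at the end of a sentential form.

We compute FOLLOW(X) using the standard algorithm.
FOLLOW(S) starts with {$}.
FIRST(S) = {x}
FIRST(X) = {x}
FOLLOW(S) = {$, x, y}
FOLLOW(X) = {$, x, y}
Therefore, FOLLOW(X) = {$, x, y}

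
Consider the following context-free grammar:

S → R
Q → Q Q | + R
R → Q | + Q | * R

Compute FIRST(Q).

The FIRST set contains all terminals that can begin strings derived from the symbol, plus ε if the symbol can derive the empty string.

We compute FIRST(Q) using the standard algorithm.
FIRST(Q) = {+}
FIRST(R) = {*, +}
FIRST(S) = {*, +}
Therefore, FIRST(Q) = {+}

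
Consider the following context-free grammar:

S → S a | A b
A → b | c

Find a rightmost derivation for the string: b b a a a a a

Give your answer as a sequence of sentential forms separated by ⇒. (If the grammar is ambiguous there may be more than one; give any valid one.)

S ⇒ S a ⇒ S a a ⇒ S a a a ⇒ S a a a a ⇒ S a a a a a ⇒ A b a a a a a ⇒ b b a a a a a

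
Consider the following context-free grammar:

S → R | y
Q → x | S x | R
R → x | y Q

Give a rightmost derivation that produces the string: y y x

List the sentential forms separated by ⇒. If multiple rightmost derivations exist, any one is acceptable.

S ⇒ R ⇒ y Q ⇒ y S x ⇒ y y x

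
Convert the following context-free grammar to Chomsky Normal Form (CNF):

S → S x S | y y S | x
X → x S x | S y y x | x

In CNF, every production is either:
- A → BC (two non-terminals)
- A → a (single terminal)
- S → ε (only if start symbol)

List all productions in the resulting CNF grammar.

TX → x; TY → y; S → x; X → x; S → S X0; X0 → TX S; S → TY X1; X1 → TY S; X → TX X2; X2 → S TX; X → S X3; X3 → TY X4; X4 → TY TX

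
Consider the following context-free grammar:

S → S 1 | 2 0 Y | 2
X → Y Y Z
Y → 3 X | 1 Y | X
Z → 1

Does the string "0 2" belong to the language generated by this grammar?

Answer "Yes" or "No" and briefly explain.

No - no valid derivation exists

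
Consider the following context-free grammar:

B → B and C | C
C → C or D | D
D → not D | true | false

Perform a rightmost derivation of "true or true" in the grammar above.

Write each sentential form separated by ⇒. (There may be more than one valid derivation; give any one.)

B ⇒ C ⇒ C or D ⇒ C or true ⇒ D or true ⇒ true or true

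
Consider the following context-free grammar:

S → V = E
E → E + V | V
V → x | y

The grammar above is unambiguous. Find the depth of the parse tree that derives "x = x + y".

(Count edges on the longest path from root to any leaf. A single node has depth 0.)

4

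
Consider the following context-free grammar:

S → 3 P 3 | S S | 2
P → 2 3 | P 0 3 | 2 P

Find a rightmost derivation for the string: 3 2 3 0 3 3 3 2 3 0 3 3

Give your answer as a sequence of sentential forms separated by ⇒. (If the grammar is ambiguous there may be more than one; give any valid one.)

S ⇒ S S ⇒ S 3 P 3 ⇒ S 3 P 0 3 3 ⇒ S 3 2 3 0 3 3 ⇒ 3 P 3 3 2 3 0 3 3 ⇒ 3 P 0 3 3 3 2 3 0 3 3 ⇒ 3 2 3 0 3 3 3 2 3 0 3 3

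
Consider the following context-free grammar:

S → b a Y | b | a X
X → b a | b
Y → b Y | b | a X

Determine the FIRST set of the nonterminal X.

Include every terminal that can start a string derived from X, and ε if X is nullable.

We compute FIRST(X) using the standard algorithm.
FIRST(S) = {a, b}
FIRST(X) = {b}
FIRST(Y) = {a, b}
Therefore, FIRST(X) = {b}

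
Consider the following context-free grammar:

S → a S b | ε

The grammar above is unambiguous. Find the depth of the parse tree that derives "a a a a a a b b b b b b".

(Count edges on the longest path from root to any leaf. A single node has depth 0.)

7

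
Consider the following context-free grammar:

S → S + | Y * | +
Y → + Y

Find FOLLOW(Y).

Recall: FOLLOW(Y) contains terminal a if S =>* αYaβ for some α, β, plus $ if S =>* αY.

We compute FOLLOW(Y) using the standard algorithm.
FOLLOW(S) starts with {$}.
FIRST(S) = {+}
FIRST(Y) = {+}
FOLLOW(S) = {$, +}
FOLLOW(Y) = {*}
Therefore, FOLLOW(Y) = {*}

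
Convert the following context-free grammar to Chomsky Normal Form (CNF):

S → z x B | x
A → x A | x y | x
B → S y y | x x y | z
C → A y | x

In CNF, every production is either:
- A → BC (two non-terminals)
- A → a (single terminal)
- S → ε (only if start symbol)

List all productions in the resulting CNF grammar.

TZ → z; TX → x; S → x; TY → y; A → x; B → z; C → x; S → TZ X0; X0 → TX B; A → TX A; A → TX TY; B → S X1; X1 → TY TY; B → TX X2; X2 → TX TY; C → A TY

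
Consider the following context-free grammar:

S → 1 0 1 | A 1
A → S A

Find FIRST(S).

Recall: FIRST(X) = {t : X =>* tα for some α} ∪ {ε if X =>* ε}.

We compute FIRST(S) using the standard algorithm.
FIRST(A) = {1}
FIRST(S) = {1}
Therefore, FIRST(S) = {1}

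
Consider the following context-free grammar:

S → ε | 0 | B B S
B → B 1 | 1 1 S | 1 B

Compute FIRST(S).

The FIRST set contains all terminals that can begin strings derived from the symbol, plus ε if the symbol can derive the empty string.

We compute FIRST(S) using the standard algorithm.
FIRST(B) = {1}
FIRST(S) = {0, 1, ε}
Therefore, FIRST(S) = {0, 1, ε}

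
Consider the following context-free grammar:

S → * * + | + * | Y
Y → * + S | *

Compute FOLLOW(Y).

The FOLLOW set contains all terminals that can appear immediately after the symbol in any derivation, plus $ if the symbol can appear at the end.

We compute FOLLOW(Y) using the standard algorithm.
FOLLOW(S) starts with {$}.
FIRST(S) = {*, +}
FIRST(Y) = {*}
FOLLOW(S) = {$}
FOLLOW(Y) = {$}
Therefore, FOLLOW(Y) = {$}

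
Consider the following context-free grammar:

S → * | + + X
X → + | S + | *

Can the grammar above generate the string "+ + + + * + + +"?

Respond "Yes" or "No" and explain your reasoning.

No - no valid derivation exists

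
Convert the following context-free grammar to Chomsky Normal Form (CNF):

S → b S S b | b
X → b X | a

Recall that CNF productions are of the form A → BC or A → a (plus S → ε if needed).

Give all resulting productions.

TB → b; S → b; X → a; S → TB X0; X0 → S X1; X1 → S TB; X → TB X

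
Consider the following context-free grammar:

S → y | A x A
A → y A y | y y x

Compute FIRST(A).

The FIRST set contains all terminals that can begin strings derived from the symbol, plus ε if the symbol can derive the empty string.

We compute FIRST(A) using the standard algorithm.
FIRST(A) = {y}
FIRST(S) = {y}
Therefore, FIRST(A) = {y}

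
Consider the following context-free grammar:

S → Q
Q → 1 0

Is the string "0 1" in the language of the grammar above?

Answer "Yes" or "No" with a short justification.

No - no valid derivation exists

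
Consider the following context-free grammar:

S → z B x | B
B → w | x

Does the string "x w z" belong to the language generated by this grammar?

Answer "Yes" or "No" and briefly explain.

No - no valid derivation exists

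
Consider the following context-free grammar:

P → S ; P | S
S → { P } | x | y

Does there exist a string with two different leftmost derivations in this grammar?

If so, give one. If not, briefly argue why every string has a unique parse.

No - every string in the language has a unique leftmost derivation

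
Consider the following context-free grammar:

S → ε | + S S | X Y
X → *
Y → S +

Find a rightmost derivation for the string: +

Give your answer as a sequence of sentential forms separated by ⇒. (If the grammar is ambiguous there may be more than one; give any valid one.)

S ⇒ + S S ⇒ + S ⇒ +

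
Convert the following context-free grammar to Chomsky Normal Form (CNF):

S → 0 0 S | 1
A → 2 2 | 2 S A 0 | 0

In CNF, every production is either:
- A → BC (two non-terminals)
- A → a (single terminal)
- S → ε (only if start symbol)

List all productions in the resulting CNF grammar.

T0 → 0; S → 1; T2 → 2; A → 0; S → T0 X0; X0 → T0 S; A → T2 T2; A → T2 X1; X1 → S X2; X2 → A T0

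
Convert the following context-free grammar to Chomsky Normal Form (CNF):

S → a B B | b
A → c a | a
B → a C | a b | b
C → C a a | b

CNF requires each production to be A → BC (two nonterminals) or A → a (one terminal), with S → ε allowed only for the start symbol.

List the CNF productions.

TA → a; S → b; TC → c; A → a; TB → b; B → b; C → b; S → TA X0; X0 → B B; A → TC TA; B → TA C; B → TA TB; C → C X1; X1 → TA TA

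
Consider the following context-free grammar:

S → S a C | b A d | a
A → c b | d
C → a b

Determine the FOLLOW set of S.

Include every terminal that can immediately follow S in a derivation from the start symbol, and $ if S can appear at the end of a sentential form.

We compute FOLLOW(S) using the standard algorithm.
FOLLOW(S) starts with {$}.
FIRST(A) = {c, d}
FIRST(C) = {a}
FIRST(S) = {a, b}
FOLLOW(A) = {d}
FOLLOW(C) = {$, a}
FOLLOW(S) = {$, a}
Therefore, FOLLOW(S) = {$, a}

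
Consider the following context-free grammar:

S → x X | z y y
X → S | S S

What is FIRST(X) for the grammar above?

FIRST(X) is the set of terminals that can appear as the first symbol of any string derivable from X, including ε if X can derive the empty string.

We compute FIRST(X) using the standard algorithm.
FIRST(S) = {x, z}
FIRST(X) = {x, z}
Therefore, FIRST(X) = {x, z}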